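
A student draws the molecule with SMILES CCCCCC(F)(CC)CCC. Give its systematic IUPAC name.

The parent chain contains 9 carbons (nonane).
Number the chain so that the substituent locant set {4,4} is lower than {6,6} at the first point of difference.
This places an ethyl group at C-4; a fluoro group at C-4.
Prefixes are listed alphabetically: ethyl, fluoro.
Assembling the pieces gives 4-ethyl-4-fluorononane.

4-ethyl-4-fluorononane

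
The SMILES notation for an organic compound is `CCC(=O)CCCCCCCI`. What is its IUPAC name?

10-iododecan-3-one

The longest carbon chain that includes the carbonyl has 10 carbons, so the parent hydride is decane.
A ketone (C=O on an internal carbon) is the principal characteristic group, giving the suffix -one.
The numbering direction is chosen so that numbering from this end puts the carbonyl group at C-3 rather than C-8.
With this numbering: the carbonyl at C-3; an iodo group at C-10.
The name is 10-iododecan-3-one.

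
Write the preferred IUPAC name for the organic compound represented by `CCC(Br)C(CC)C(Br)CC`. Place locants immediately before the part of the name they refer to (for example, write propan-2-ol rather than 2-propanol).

The longest carbon chain is 7 atoms: the parent is heptane.
Numbering from either end gives identical locants here.
That gives bromo groups at C-3 and C-5; an ethyl group at C-4.
Substituent prefixes are cited in alphabetical order (multiplying prefixes like di-/tri- are ignored for ordering).
Putting it together: 3,5-dibromo-4-ethylheptane.

3,5-dibromo-4-ethylheptane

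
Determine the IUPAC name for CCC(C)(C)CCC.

The longest continuous carbon chain has 6 atoms, so the parent hydride is hexane.
Choose the numbering such that the substituent locant set {3,3} is lower than {4,4} at the first point of difference.
This places two methyl groups at C-3.
The name is 3,3-dimethylhexane.

3,3-dimethylhexane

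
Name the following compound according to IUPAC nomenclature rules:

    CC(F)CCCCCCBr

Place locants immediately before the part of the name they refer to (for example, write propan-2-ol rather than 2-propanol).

1-bromo-7-fluorooctane

The longest carbon chain is 8 atoms: the parent is octane.
Number the chain so that the substituent locant set {1,7} is lower than {2,8} at the first point of difference.
With this numbering: a bromo group at C-1; a fluoro group at C-7.
The substituents are ordered alphabetically, ignoring any di-/tri- multipliers.
Assembling the pieces gives 1-bromo-7-fluorooctane.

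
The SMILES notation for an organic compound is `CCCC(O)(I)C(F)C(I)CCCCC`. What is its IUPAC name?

5-fluoro-4,6-diiodoundecan-4-ol

The longest chain bearing the –OH group is 11 carbons long (undecane).
An alcohol (–OH) is the principal characteristic group, giving the suffix -ol.
The numbering direction is chosen so that numbering from this end puts the hydroxyl group at C-4 rather than C-8.
That gives the hydroxyl at C-4; a fluoro group at C-5; iodo groups at C-4 and C-6.
Prefixes are listed alphabetically: fluoro, iodo.
The name is 5-fluoro-4,6-diiodoundecan-4-ol.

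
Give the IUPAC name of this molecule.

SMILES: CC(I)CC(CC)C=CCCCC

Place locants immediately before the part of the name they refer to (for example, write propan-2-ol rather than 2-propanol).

4-ethyl-2-iododec-5-ene

Counting along the main chain through the multiple bond gives 10 carbons: the parent is decane.
The chain contains a C=C double bond, so the unsaturation ending is -ene.
Number the chain so that the substituent locant set {2,4} is lower than {7,9} at the first point of difference.
With this numbering: the double bond between C-5 and C-6; an ethyl group at C-4; an iodo group at C-2.
Substituent prefixes are cited in alphabetical order (multiplying prefixes like di-/tri- are ignored for ordering).
Assembling the pieces gives 4-ethyl-2-iododec-5-ene.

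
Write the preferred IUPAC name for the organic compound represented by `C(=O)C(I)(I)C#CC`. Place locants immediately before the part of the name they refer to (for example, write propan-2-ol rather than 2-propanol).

The longest chain bearing the –CHO group and the multiple bond is 5 carbons long (pentane).
An aldehyde (terminal –CHO) is the principal characteristic group, giving the suffix -al.
The chain contains a C≡C triple bond, so the unsaturation ending is -yne.
Number the chain so that the aldehyde carbon is C-1 by definition.
This places the triple bond between C-3 and C-4; two iodo groups at C-2.
The name is 2,2-diiodopent-3-ynal.

2,2-diiodopent-3-ynal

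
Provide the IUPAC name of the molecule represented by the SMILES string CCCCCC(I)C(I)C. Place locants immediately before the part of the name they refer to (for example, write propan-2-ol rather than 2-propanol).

2,3-diiodooctane

The longest carbon chain is 8 atoms: the parent is octane.
The numbering direction is chosen so that the substituent locant set {2,3} is lower than {6,7} at the first point of difference.
With this numbering: iodo groups at C-2 and C-3.
The name is 2,3-diiodooctane.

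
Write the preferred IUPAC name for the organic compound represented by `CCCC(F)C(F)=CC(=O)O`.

3,4-difluorohept-2-enoic acid

The longest chain bearing the –COOH group and the multiple bond is 7 carbons long (heptane).
The highest-priority functional group is a carboxylic acid (terminal –COOH), so the name ends in -oic acid.
The chain contains a C=C double bond, so the unsaturation ending is -ene.
The numbering direction is chosen so that the carboxylic acid carbon is C-1 by definition.
This places the double bond between C-2 and C-3; fluoro groups at C-3 and C-4.
Putting it together: 3,4-difluorohept-2-enoic acid.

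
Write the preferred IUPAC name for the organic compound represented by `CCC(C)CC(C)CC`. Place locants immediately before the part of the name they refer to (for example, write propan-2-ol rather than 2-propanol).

3,5-dimethylheptane

The parent chain contains 7 carbons (heptane).
Both numbering directions give the same locant set; either may be used.
This places methyl groups at C-3 and C-5.
Putting it together: 3,5-dimethylheptane.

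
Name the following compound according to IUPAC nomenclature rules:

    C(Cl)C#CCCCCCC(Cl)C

The longest carbon chain that includes the multiple bond has 10 carbons, so the parent hydride is decane.
A C≡C triple bond in the chain gives the infix -yne-.
The numbering direction is chosen so that numbering from this end puts the triple bond at C-2 rather than C-8.
That gives the triple bond between C-2 and C-3; chloro groups at C-1 and C-9.
Putting it together: 1,9-dichlorodec-2-yne.

1,9-dichlorodec-2-yne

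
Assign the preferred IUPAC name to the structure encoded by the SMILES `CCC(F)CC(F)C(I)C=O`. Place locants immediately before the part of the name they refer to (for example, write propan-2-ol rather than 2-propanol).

3,5-difluoro-2-iodoheptanal

The longest carbon chain that includes the –CHO group has 7 carbons, so the parent hydride is heptane.
The principal characteristic group is an aldehyde (terminal –CHO), named with the suffix -al.
Number the chain so that the aldehyde carbon is C-1 by definition.
This places fluoro groups at C-3 and C-5; an iodo group at C-2.
Prefixes are listed alphabetically: fluoro, iodo.
The name is 3,5-difluoro-2-iodoheptanal.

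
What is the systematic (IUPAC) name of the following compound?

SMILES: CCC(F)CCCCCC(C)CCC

3-fluoro-9-methyldodecane

The longest carbon chain is 12 atoms: the parent is dodecane.
Choose the numbering such that the substituent locant set {3,9} is lower than {4,10} at the first point of difference.
This places a fluoro group at C-3; a methyl group at C-9.
Substituent prefixes are cited in alphabetical order (multiplying prefixes like di-/tri- are ignored for ordering).
The name is 3-fluoro-9-methyldodecane.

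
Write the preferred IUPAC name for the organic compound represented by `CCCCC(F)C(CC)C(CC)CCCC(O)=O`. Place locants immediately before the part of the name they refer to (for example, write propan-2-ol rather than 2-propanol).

5,6-diethyl-7-fluoroundecanoic acid

Counting along the main chain through the –COOH group gives 11 carbons: the parent is undecane.
The highest-priority functional group is a carboxylic acid (terminal –COOH), so the name ends in -oic acid.
The numbering direction is chosen so that the carboxylic acid carbon is C-1 by definition.
That gives ethyl groups at C-5 and C-6; a fluoro group at C-7.
Prefixes are listed alphabetically: ethyl, fluoro.
Assembling the pieces gives 5,6-diethyl-7-fluoroundecanoic acid.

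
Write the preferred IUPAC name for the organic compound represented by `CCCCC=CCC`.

oct-3-ene

Counting along the main chain through the multiple bond gives 8 carbons: the parent is octane.
A C=C double bond in the chain gives the infix -ene-.
The numbering direction is chosen so that numbering from this end puts the double bond at C-3 rather than C-5.
With this numbering: the double bond between C-3 and C-4.
The name is oct-3-ene.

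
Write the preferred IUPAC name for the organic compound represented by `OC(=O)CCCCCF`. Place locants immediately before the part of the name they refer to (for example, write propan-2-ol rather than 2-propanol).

6-fluorohexanoic acid

Counting along the main chain through the –COOH group gives 6 carbons: the parent is hexane.
A carboxylic acid (terminal –COOH) is the principal characteristic group, giving the suffix -oic acid.
The numbering direction is chosen so that the carboxylic acid carbon is C-1 by definition.
That gives a fluoro group at C-6.
The name is 6-fluorohexanoic acid.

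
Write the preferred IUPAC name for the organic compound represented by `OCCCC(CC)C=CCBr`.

7-bromo-4-ethylhept-5-en-1-ol

The longest carbon chain that includes the –OH group and the multiple bond has 7 carbons, so the parent hydride is heptane.
An alcohol (–OH) is the principal characteristic group, giving the suffix -ol.
The chain contains a C=C double bond, so the unsaturation ending is -ene.
Choose the numbering such that numbering from this end puts the hydroxyl group at C-1 rather than C-7.
That gives the hydroxyl at C-1; the double bond between C-5 and C-6; a bromo group at C-7; an ethyl group at C-4.
Substituent prefixes are cited in alphabetical order (multiplying prefixes like di-/tri- are ignored for ordering).
The name is 7-bromo-4-ethylhept-5-en-1-ol.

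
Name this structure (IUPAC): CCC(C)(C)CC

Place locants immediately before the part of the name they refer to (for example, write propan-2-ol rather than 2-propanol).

3,3-dimethylpentane

The parent chain contains 5 carbons (pentane).
Both numbering directions give the same locant set; either may be used.
This places two methyl groups at C-3.
Putting it together: 3,3-dimethylpentane.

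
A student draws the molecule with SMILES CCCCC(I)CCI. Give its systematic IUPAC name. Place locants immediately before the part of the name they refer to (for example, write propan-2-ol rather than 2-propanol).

1,3-diiodoheptane

The longest continuous carbon chain has 7 atoms, so the parent hydride is heptane.
The numbering direction is chosen so that the substituent locant set {1,3} is lower than {5,7} at the first point of difference.
With this numbering: iodo groups at C-1 and C-3.
Putting it together: 1,3-diiodoheptane.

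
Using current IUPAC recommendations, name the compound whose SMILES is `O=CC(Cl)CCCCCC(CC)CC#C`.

2-chloro-8-ethylundec-10-ynal

Counting along the main chain through the –CHO group and the multiple bond gives 11 carbons: the parent is undecane.
An aldehyde (terminal –CHO) is the principal characteristic group, giving the suffix -al.
The chain contains a C≡C triple bond, so the unsaturation ending is -yne.
Number the chain so that the aldehyde carbon is C-1 by definition.
That gives the triple bond between C-10 and C-11; a chloro group at C-2; an ethyl group at C-8.
Substituent prefixes are cited in alphabetical order (multiplying prefixes like di-/tri- are ignored for ordering).
Assembling the pieces gives 2-chloro-8-ethylundec-10-ynal.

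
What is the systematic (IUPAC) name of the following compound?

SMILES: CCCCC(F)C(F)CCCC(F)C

The longest carbon chain is 11 atoms: the parent is undecane.
Number the chain so that the substituent locant set {2,6,7} is lower than {5,6,10} at the first point of difference.
With this numbering: fluoro groups at C-2 and C-6 and C-7.
The name is 2,6,7-trifluoroundecane.

2,6,7-trifluoroundecane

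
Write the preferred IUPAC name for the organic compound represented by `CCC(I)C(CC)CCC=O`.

4-ethyl-5-iodoheptanal

Counting along the main chain through the –CHO group gives 7 carbons: the parent is heptane.
An aldehyde (terminal –CHO) is the principal characteristic group, giving the suffix -al.
Number the chain so that the aldehyde carbon is C-1 by definition.
That gives an ethyl group at C-4; an iodo group at C-5.
Prefixes are listed alphabetically: ethyl, iodo.
Assembling the pieces gives 4-ethyl-5-iodoheptanal.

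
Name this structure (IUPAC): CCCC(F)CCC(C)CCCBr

1-bromo-7-fluoro-4-methyldecane

The longest carbon chain is 10 atoms: the parent is decane.
The numbering direction is chosen so that the substituent locant set {1,4,7} is lower than {4,7,10} at the first point of difference.
This places a bromo group at C-1; a fluoro group at C-7; a methyl group at C-4.
The substituents are ordered alphabetically, ignoring any di-/tri- multipliers.
Assembling the pieces gives 1-bromo-7-fluoro-4-methyldecane.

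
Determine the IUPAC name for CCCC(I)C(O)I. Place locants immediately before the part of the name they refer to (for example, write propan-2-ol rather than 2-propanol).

The longest chain bearing the –OH group is 5 carbons long (pentane).
The highest-priority functional group is an alcohol (–OH), so the name ends in -ol.
Number the chain so that numbering from this end puts the hydroxyl group at C-1 rather than C-5.
That gives the hydroxyl at C-1; iodo groups at C-1 and C-2.
Assembling the pieces gives 1,2-diiodopentan-1-ol.

1,2-diiodopentan-1-ol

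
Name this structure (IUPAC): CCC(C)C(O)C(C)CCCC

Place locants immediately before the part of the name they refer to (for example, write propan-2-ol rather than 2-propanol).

Counting along the main chain through the –OH group gives 9 carbons: the parent is nonane.
An alcohol (–OH) is the principal characteristic group, giving the suffix -ol.
Number the chain so that numbering from this end puts the hydroxyl group at C-4 rather than C-6.
With this numbering: the hydroxyl at C-4; methyl groups at C-3 and C-5.
The name is 3,5-dimethylnonan-4-ol.

3,5-dimethylnonan-4-ol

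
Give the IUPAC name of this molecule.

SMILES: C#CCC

but-1-yne

The longest chain bearing the multiple bond is 4 carbons long (butane).
There is one C≡C triple bond, indicated by the ending -yne.
The numbering direction is chosen so that numbering from this end puts the triple bond at C-1 rather than C-3.
With this numbering: the triple bond between C-1 and C-2.
The name is but-1-yne.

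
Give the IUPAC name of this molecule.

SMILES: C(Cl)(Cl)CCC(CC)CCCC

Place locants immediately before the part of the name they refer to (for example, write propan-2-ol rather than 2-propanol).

The longest carbon chain is 8 atoms: the parent is octane.
The numbering direction is chosen so that the substituent locant set {1,1,4} is lower than {5,8,8} at the first point of difference.
That gives two chloro groups at C-1; an ethyl group at C-4.
The substituents are ordered alphabetically, ignoring any di-/tri- multipliers.
Putting it together: 1,1-dichloro-4-ethyloctane.

1,1-dichloro-4-ethyloctane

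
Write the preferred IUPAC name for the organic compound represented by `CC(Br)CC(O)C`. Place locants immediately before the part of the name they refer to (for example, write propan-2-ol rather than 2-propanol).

4-bromopentan-2-ol

The longest carbon chain that includes the –OH group has 5 carbons, so the parent hydride is pentane.
An alcohol (–OH) is the principal characteristic group, giving the suffix -ol.
Number the chain so that numbering from this end puts the hydroxyl group at C-2 rather than C-4.
That gives the hydroxyl at C-2; a bromo group at C-4.
Assembling the pieces gives 4-bromopentan-2-ol.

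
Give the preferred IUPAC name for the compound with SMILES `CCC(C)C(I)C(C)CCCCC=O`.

7-iodo-6,8-dimethyldecanal

The longest carbon chain that includes the –CHO group has 10 carbons, so the parent hydride is decane.
The principal characteristic group is an aldehyde (terminal –CHO), named with the suffix -al.
Choose the numbering such that the aldehyde carbon is C-1 by definition.
With this numbering: an iodo group at C-7; methyl groups at C-6 and C-8.
The substituents are ordered alphabetically, ignoring any di-/tri- multipliers.
Putting it together: 7-iodo-6,8-dimethyldecanal.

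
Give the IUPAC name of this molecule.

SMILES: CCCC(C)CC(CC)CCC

4-ethyl-6-methylnonane

The longest carbon chain is 9 atoms: the parent is nonane.
Number the chain so that the locant sets are identical either way, so the alphabetically earlier ethyl substituent takes the lower locant (4 rather than 6).
This places an ethyl group at C-4; a methyl group at C-6.
Prefixes are listed alphabetically: ethyl, methyl.
The name is 4-ethyl-6-methylnonane.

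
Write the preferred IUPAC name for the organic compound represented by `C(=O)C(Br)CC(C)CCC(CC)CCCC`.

Counting along the main chain through the –CHO group gives 11 carbons: the parent is undecane.
The highest-priority functional group is an aldehyde (terminal –CHO), so the name ends in -al.
Choose the numbering such that the aldehyde carbon is C-1 by definition.
That gives a bromo group at C-2; an ethyl group at C-7; a methyl group at C-4.
Substituent prefixes are cited in alphabetical order (multiplying prefixes like di-/tri- are ignored for ordering).
Assembling the pieces gives 2-bromo-7-ethyl-4-methylundecanal.

2-bromo-7-ethyl-4-methylundecanal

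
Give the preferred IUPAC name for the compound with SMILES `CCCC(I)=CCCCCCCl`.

The longest carbon chain that includes the multiple bond has 10 carbons, so the parent hydride is decane.
A C=C double bond in the chain gives the infix -ene-.
Choose the numbering such that numbering from this end puts the double bond at C-4 rather than C-6.
With this numbering: the double bond between C-4 and C-5; a chloro group at C-10; an iodo group at C-4.
The substituents are ordered alphabetically, ignoring any di-/tri- multipliers.
Assembling the pieces gives 10-chloro-4-iododec-4-ene.

10-chloro-4-iododec-4-ene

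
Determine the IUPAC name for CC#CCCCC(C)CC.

7-methylnon-2-yne

Counting along the main chain through the multiple bond gives 9 carbons: the parent is nonane.
A C≡C triple bond in the chain gives the infix -yne-.
Number the chain so that numbering from this end puts the triple bond at C-2 rather than C-7.
With this numbering: the triple bond between C-2 and C-3; a methyl group at C-7.
Putting it together: 7-methylnon-2-yne.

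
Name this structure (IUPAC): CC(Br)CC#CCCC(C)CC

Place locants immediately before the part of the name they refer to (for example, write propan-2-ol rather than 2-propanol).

The longest carbon chain that includes the multiple bond has 10 carbons, so the parent hydride is decane.
The chain contains a C≡C triple bond, so the unsaturation ending is -yne.
Choose the numbering such that numbering from this end puts the triple bond at C-4 rather than C-6.
With this numbering: the triple bond between C-4 and C-5; a bromo group at C-2; a methyl group at C-8.
The substituents are ordered alphabetically, ignoring any di-/tri- multipliers.
The name is 2-bromo-8-methyldec-4-yne.

2-bromo-8-methyldec-4-yne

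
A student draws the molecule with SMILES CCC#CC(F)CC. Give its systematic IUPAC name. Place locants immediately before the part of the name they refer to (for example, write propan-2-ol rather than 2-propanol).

The longest carbon chain that includes the multiple bond has 7 carbons, so the parent hydride is heptane.
The chain contains a C≡C triple bond, so the unsaturation ending is -yne.
Number the chain so that numbering from this end puts the triple bond at C-3 rather than C-4.
That gives the triple bond between C-3 and C-4; a fluoro group at C-5.
Putting it together: 5-fluorohept-3-yne.

5-fluorohept-3-yne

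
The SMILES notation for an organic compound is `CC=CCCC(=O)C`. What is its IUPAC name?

Counting along the main chain through the carbonyl and the multiple bond gives 7 carbons: the parent is heptane.
The highest-priority functional group is a ketone (C=O on an internal carbon), so the name ends in -one.
There is one C=C double bond, indicated by the ending -ene.
Number the chain so that numbering from this end puts the carbonyl group at C-2 rather than C-6.
With this numbering: the carbonyl at C-2; the double bond between C-5 and C-6.
The name is hept-5-en-2-one.

hept-5-en-2-one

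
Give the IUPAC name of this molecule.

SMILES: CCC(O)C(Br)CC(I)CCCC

4-bromo-6-iododecan-3-ol

Counting along the main chain through the –OH group gives 10 carbons: the parent is decane.
An alcohol (–OH) is the principal characteristic group, giving the suffix -ol.
Number the chain so that numbering from this end puts the hydroxyl group at C-3 rather than C-8.
This places the hydroxyl at C-3; a bromo group at C-4; an iodo group at C-6.
Prefixes are listed alphabetically: bromo, iodo.
Assembling the pieces gives 4-bromo-6-iododecan-3-ol.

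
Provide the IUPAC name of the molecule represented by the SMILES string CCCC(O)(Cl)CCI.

Counting along the main chain through the –OH group gives 6 carbons: the parent is hexane.
An alcohol (–OH) is the principal characteristic group, giving the suffix -ol.
Number the chain so that numbering from this end puts the hydroxyl group at C-3 rather than C-4.
That gives the hydroxyl at C-3; a chloro group at C-3; an iodo group at C-1.
The substituents are ordered alphabetically, ignoring any di-/tri- multipliers.
The name is 3-chloro-1-iodohexan-3-ol.

3-chloro-1-iodohexan-3-ol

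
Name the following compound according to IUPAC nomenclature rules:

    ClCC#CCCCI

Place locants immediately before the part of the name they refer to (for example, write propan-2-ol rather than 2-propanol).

The longest chain bearing the multiple bond is 6 carbons long (hexane).
A C≡C triple bond in the chain gives the infix -yne-.
Choose the numbering such that numbering from this end puts the triple bond at C-2 rather than C-4.
This places the triple bond between C-2 and C-3; a chloro group at C-1; an iodo group at C-6.
The substituents are ordered alphabetically, ignoring any di-/tri- multipliers.
Putting it together: 1-chloro-6-iodohex-2-yne.

1-chloro-6-iodohex-2-yne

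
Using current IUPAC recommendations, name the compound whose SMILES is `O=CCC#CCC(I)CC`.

6-iodooct-3-ynal

The longest carbon chain that includes the –CHO group and the multiple bond has 8 carbons, so the parent hydride is octane.
The principal characteristic group is an aldehyde (terminal –CHO), named with the suffix -al.
A C≡C triple bond in the chain gives the infix -yne-.
The numbering direction is chosen so that the aldehyde carbon is C-1 by definition.
That gives the triple bond between C-3 and C-4; an iodo group at C-6.
Assembling the pieces gives 6-iodooct-3-ynal.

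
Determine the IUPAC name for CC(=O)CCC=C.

Counting along the main chain through the carbonyl and the multiple bond gives 6 carbons: the parent is hexane.
A ketone (C=O on an internal carbon) is the principal characteristic group, giving the suffix -one.
A C=C double bond in the chain gives the infix -ene-.
Choose the numbering such that numbering from this end puts the carbonyl group at C-2 rather than C-5.
This places the carbonyl at C-2; the double bond between C-5 and C-6.
The name is hex-5-en-2-one.

hex-5-en-2-one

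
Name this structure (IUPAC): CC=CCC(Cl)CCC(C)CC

5-chloro-8-methyldec-2-ene

The longest chain bearing the multiple bond is 10 carbons long (decane).
The chain contains a C=C double bond, so the unsaturation ending is -ene.
Number the chain so that numbering from this end puts the double bond at C-2 rather than C-8.
With this numbering: the double bond between C-2 and C-3; a chloro group at C-5; a methyl group at C-8.
The substituents are ordered alphabetically, ignoring any di-/tri- multipliers.
Putting it together: 5-chloro-8-methyldec-2-ene.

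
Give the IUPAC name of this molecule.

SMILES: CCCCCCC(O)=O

The longest chain bearing the –COOH group is 7 carbons long (heptane).
The highest-priority functional group is a carboxylic acid (terminal –COOH), so the name ends in -oic acid.
Choose the numbering such that the carboxylic acid carbon is C-1 by definition.
Putting it together: heptanoic acid.

heptanoic acid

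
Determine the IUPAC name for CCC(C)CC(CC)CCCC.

The longest continuous carbon chain has 9 atoms, so the parent hydride is nonane.
Number the chain so that the substituent locant set {3,5} is lower than {5,7} at the first point of difference.
That gives an ethyl group at C-5; a methyl group at C-3.
Prefixes are listed alphabetically: ethyl, methyl.
Assembling the pieces gives 5-ethyl-3-methylnonane.

5-ethyl-3-methylnonane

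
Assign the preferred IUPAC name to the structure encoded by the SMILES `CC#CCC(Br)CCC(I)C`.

5-bromo-8-iodonon-2-yne

The longest chain bearing the multiple bond is 9 carbons long (nonane).
The chain contains a C≡C triple bond, so the unsaturation ending is -yne.
Choose the numbering such that numbering from this end puts the triple bond at C-2 rather than C-7.
That gives the triple bond between C-2 and C-3; a bromo group at C-5; an iodo group at C-8.
Prefixes are listed alphabetically: bromo, iodo.
Putting it together: 5-bromo-8-iodonon-2-yne.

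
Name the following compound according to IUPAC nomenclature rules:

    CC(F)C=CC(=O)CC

Counting along the main chain through the carbonyl and the multiple bond gives 7 carbons: the parent is heptane.
A ketone (C=O on an internal carbon) is the principal characteristic group, giving the suffix -one.
There is one C=C double bond, indicated by the ending -ene.
Choose the numbering such that numbering from this end puts the carbonyl group at C-3 rather than C-5.
With this numbering: the carbonyl at C-3; the double bond between C-4 and C-5; a fluoro group at C-6.
Putting it together: 6-fluorohept-4-en-3-one.

6-fluorohept-4-en-3-one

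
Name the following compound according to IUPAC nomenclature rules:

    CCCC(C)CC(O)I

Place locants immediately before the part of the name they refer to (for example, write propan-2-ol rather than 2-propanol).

1-iodo-3-methylhexan-1-ol

Counting along the main chain through the –OH group gives 6 carbons: the parent is hexane.
The highest-priority functional group is an alcohol (–OH), so the name ends in -ol.
Choose the numbering such that numbering from this end puts the hydroxyl group at C-1 rather than C-6.
That gives the hydroxyl at C-1; an iodo group at C-1; a methyl group at C-3.
Substituent prefixes are cited in alphabetical order (multiplying prefixes like di-/tri- are ignored for ordering).
Assembling the pieces gives 1-iodo-3-methylhexan-1-ol.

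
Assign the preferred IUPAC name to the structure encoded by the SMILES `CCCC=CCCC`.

oct-4-ene

The longest chain bearing the multiple bond is 8 carbons long (octane).
The chain contains a C=C double bond, so the unsaturation ending is -ene.
The molecule is symmetric, so either numbering direction gives the same locants.
That gives the double bond between C-4 and C-5.
Putting it together: oct-4-ene.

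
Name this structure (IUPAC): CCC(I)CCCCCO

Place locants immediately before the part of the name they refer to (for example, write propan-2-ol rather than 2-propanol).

Counting along the main chain through the –OH group gives 8 carbons: the parent is octane.
The principal characteristic group is an alcohol (–OH), named with the suffix -ol.
Number the chain so that numbering from this end puts the hydroxyl group at C-1 rather than C-8.
With this numbering: the hydroxyl at C-1; an iodo group at C-6.
The name is 6-iodooctan-1-ol.

6-iodooctan-1-ol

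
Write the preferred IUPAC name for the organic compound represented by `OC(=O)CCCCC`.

hexanoic acid

Counting along the main chain through the –COOH group gives 6 carbons: the parent is hexane.
A carboxylic acid (terminal –COOH) is the principal characteristic group, giving the suffix -oic acid.
The numbering direction is chosen so that the carboxylic acid carbon is C-1 by definition.
Assembling the pieces gives hexanoic acid.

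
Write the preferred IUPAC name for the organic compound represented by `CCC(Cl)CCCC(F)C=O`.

6-chloro-2-fluorooctanal

The longest carbon chain that includes the –CHO group has 8 carbons, so the parent hydride is octane.
The principal characteristic group is an aldehyde (terminal –CHO), named with the suffix -al.
Number the chain so that the aldehyde carbon is C-1 by definition.
This places a chloro group at C-6; a fluoro group at C-2.
Substituent prefixes are cited in alphabetical order (multiplying prefixes like di-/tri- are ignored for ordering).
The name is 6-chloro-2-fluorooctanal.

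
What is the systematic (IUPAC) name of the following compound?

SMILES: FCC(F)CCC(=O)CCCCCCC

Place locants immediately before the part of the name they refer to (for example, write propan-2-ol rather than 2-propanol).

1,2-difluorododecan-5-one

The longest carbon chain that includes the carbonyl has 12 carbons, so the parent hydride is dodecane.
The highest-priority functional group is a ketone (C=O on an internal carbon), so the name ends in -one.
The numbering direction is chosen so that numbering from this end puts the carbonyl group at C-5 rather than C-8.
This places the carbonyl at C-5; fluoro groups at C-1 and C-2.
The name is 1,2-difluorododecan-5-one.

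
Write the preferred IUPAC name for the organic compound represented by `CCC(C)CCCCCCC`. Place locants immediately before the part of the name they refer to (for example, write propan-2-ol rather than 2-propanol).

3-methyldecane

The longest carbon chain is 10 atoms: the parent is decane.
The numbering direction is chosen so that the substituent locant set {3} is lower than {8} at the first point of difference.
With this numbering: a methyl group at C-3.
Assembling the pieces gives 3-methyldecane.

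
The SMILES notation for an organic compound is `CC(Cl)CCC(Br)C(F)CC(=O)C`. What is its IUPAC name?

5-bromo-8-chloro-4-fluorononan-2-one

The longest carbon chain that includes the carbonyl has 9 carbons, so the parent hydride is nonane.
A ketone (C=O on an internal carbon) is the principal characteristic group, giving the suffix -one.
Number the chain so that numbering from this end puts the carbonyl group at C-2 rather than C-8.
This places the carbonyl at C-2; a bromo group at C-5; a chloro group at C-8; a fluoro group at C-4.
The substituents are ordered alphabetically, ignoring any di-/tri- multipliers.
The name is 5-bromo-8-chloro-4-fluorononan-2-one.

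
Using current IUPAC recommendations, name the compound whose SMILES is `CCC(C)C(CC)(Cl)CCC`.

4-chloro-4-ethyl-3-methylheptane

The longest continuous carbon chain has 7 atoms, so the parent hydride is heptane.
Choose the numbering such that the substituent locant set {3,4,4} is lower than {4,4,5} at the first point of difference.
That gives a chloro group at C-4; an ethyl group at C-4; a methyl group at C-3.
Substituent prefixes are cited in alphabetical order (multiplying prefixes like di-/tri- are ignored for ordering).
Assembling the pieces gives 4-chloro-4-ethyl-3-methylheptane.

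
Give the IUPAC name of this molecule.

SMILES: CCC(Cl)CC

The longest continuous carbon chain has 5 atoms, so the parent hydride is pentane.
The molecule is symmetric, so either numbering direction gives the same locants.
That gives a chloro group at C-3.
The name is 3-chloropentane.

3-chloropentane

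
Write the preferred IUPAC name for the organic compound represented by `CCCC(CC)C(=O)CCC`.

The longest chain bearing the carbonyl is 8 carbons long (octane).
The highest-priority functional group is a ketone (C=O on an internal carbon), so the name ends in -one.
Choose the numbering such that numbering from this end puts the carbonyl group at C-4 rather than C-5.
This places the carbonyl at C-4; an ethyl group at C-5.
Assembling the pieces gives 5-ethyloctan-4-one.

5-ethyloctan-4-one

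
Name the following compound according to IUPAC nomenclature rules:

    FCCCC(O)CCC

1-fluoroheptan-4-ol

The longest chain bearing the –OH group is 7 carbons long (heptane).
An alcohol (–OH) is the principal characteristic group, giving the suffix -ol.
Number the chain so that the substituent locant set {1} is lower than {7} at the first point of difference.
With this numbering: the hydroxyl at C-4; a fluoro group at C-1.
The name is 1-fluoroheptan-4-ol.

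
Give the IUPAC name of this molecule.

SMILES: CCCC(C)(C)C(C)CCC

The longest continuous carbon chain has 8 atoms, so the parent hydride is octane.
Choose the numbering such that the substituent locant set {4,4,5} is lower than {4,5,5} at the first point of difference.
This places methyl groups at C-4 (×2) and C-5.
Putting it together: 4,4,5-trimethyloctane.

4,4,5-trimethyloctane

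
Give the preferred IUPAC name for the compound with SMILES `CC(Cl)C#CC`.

The longest carbon chain that includes the multiple bond has 5 carbons, so the parent hydride is pentane.
The chain contains a C≡C triple bond, so the unsaturation ending is -yne.
The numbering direction is chosen so that numbering from this end puts the triple bond at C-2 rather than C-3.
With this numbering: the triple bond between C-2 and C-3; a chloro group at C-4.
Putting it together: 4-chloropent-2-yne.

4-chloropent-2-yne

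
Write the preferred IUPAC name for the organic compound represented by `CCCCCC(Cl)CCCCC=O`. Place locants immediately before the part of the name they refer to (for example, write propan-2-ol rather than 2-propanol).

The longest carbon chain that includes the –CHO group has 11 carbons, so the parent hydride is undecane.
The highest-priority functional group is an aldehyde (terminal –CHO), so the name ends in -al.
Number the chain so that the aldehyde carbon is C-1 by definition.
This places a chloro group at C-6.
The name is 6-chloroundecanal.

6-chloroundecanal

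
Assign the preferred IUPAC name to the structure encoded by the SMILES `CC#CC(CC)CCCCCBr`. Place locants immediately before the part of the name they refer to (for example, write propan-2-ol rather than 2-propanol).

9-bromo-4-ethylnon-2-yne

The longest chain bearing the multiple bond is 9 carbons long (nonane).
A C≡C triple bond in the chain gives the infix -yne-.
Choose the numbering such that numbering from this end puts the triple bond at C-2 rather than C-7.
This places the triple bond between C-2 and C-3; a bromo group at C-9; an ethyl group at C-4.
Substituent prefixes are cited in alphabetical order (multiplying prefixes like di-/tri- are ignored for ordering).
Putting it together: 9-bromo-4-ethylnon-2-yne.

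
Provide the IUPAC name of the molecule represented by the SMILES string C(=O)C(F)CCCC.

2-fluorohexanal

Counting along the main chain through the –CHO group gives 6 carbons: the parent is hexane.
An aldehyde (terminal –CHO) is the principal characteristic group, giving the suffix -al.
The numbering direction is chosen so that the aldehyde carbon is C-1 by definition.
This places a fluoro group at C-2.
Putting it together: 2-fluorohexanal.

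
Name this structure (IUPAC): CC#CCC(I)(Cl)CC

5-chloro-5-iodohept-2-yne

The longest carbon chain that includes the multiple bond has 7 carbons, so the parent hydride is heptane.
There is one C≡C triple bond, indicated by the ending -yne.
Choose the numbering such that numbering from this end puts the triple bond at C-2 rather than C-5.
With this numbering: the triple bond between C-2 and C-3; a chloro group at C-5; an iodo group at C-5.
The substituents are ordered alphabetically, ignoring any di-/tri- multipliers.
The name is 5-chloro-5-iodohept-2-yne.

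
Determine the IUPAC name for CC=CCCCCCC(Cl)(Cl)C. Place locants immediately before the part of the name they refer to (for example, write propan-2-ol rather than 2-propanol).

9,9-dichlorodec-2-ene

The longest chain bearing the multiple bond is 10 carbons long (decane).
There is one C=C double bond, indicated by the ending -ene.
Choose the numbering such that numbering from this end puts the double bond at C-2 rather than C-8.
With this numbering: the double bond between C-2 and C-3; two chloro groups at C-9.
Assembling the pieces gives 9,9-dichlorodec-2-ene.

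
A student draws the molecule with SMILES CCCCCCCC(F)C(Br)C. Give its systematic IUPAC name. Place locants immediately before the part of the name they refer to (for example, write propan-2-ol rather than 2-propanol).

The parent chain contains 10 carbons (decane).
The numbering direction is chosen so that the substituent locant set {2,3} is lower than {8,9} at the first point of difference.
This places a bromo group at C-2; a fluoro group at C-3.
The substituents are ordered alphabetically, ignoring any di-/tri- multipliers.
Putting it together: 2-bromo-3-fluorodecane.

2-bromo-3-fluorodecane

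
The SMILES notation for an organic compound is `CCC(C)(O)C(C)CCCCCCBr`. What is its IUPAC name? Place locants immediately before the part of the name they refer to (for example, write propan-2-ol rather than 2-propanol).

10-bromo-3,4-dimethyldecan-3-ol

The longest carbon chain that includes the –OH group has 10 carbons, so the parent hydride is decane.
The principal characteristic group is an alcohol (–OH), named with the suffix -ol.
The numbering direction is chosen so that numbering from this end puts the hydroxyl group at C-3 rather than C-8.
That gives the hydroxyl at C-3; a bromo group at C-10; methyl groups at C-3 and C-4.
The substituents are ordered alphabetically, ignoring any di-/tri- multipliers.
Assembling the pieces gives 10-bromo-3,4-dimethyldecan-3-ol.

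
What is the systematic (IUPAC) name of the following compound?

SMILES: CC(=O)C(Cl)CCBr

Counting along the main chain through the carbonyl gives 5 carbons: the parent is pentane.
The highest-priority functional group is a ketone (C=O on an internal carbon), so the name ends in -one.
The numbering direction is chosen so that numbering from this end puts the carbonyl group at C-2 rather than C-4.
That gives the carbonyl at C-2; a bromo group at C-5; a chloro group at C-3.
Prefixes are listed alphabetically: bromo, chloro.
Assembling the pieces gives 5-bromo-3-chloropentan-2-one.

5-bromo-3-chloropentan-2-one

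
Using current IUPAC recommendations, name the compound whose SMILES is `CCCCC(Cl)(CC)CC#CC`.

Counting along the main chain through the multiple bond gives 9 carbons: the parent is nonane.
There is one C≡C triple bond, indicated by the ending -yne.
Choose the numbering such that numbering from this end puts the triple bond at C-2 rather than C-7.
With this numbering: the triple bond between C-2 and C-3; a chloro group at C-5; an ethyl group at C-5.
Prefixes are listed alphabetically: chloro, ethyl.
Putting it together: 5-chloro-5-ethylnon-2-yne.

5-chloro-5-ethylnon-2-yne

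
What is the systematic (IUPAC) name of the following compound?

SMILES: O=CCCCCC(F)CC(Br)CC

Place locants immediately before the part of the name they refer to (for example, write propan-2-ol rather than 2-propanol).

Counting along the main chain through the –CHO group gives 10 carbons: the parent is decane.
The highest-priority functional group is an aldehyde (terminal –CHO), so the name ends in -al.
Number the chain so that the aldehyde carbon is C-1 by definition.
With this numbering: a bromo group at C-8; a fluoro group at C-6.
Substituent prefixes are cited in alphabetical order (multiplying prefixes like di-/tri- are ignored for ordering).
The name is 8-bromo-6-fluorodecanal.

8-bromo-6-fluorodecanal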